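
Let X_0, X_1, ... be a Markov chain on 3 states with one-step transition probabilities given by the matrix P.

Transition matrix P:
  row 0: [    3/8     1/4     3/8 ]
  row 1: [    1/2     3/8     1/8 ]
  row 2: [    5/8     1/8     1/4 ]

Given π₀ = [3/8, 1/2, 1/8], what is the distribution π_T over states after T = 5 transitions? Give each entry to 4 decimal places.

π = [0.4754, 0.2460, 0.2786]

t=0: π = [0.3750, 0.5000, 0.1250]
t=1: π = [0.4688, 0.2969, 0.2344]
t=2: π = [0.4707, 0.2578, 0.2715]
t=3: π = [0.4751, 0.2483, 0.2766]
t=4: π = [0.4752, 0.2465, 0.2784]
t=5: π = [0.4754, 0.2460, 0.2786]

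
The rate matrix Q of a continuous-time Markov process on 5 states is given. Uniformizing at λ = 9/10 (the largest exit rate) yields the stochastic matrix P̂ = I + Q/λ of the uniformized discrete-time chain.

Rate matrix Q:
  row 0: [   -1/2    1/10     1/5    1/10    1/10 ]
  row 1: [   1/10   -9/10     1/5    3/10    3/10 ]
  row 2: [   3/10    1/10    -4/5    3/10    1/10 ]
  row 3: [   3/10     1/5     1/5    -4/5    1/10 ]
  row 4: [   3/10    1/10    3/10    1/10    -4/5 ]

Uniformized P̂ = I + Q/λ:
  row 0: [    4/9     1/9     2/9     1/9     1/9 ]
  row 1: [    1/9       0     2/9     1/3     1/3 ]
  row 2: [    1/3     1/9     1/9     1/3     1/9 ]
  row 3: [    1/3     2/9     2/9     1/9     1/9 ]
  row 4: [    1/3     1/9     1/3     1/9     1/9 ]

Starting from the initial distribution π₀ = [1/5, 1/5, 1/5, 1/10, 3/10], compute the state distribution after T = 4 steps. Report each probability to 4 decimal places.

t=0: π = [0.2000, 0.2000, 0.2000, 0.1000, 0.3000]
t=1: π = [0.3111, 0.1000, 0.2333, 0.2000, 0.1556]
t=2: π = [0.3457, 0.1222, 0.2136, 0.1852, 0.1333]
t=3: π = [0.3446, 0.1181, 0.2133, 0.1857, 0.1383]
t=4: π = [0.3454, 0.1186, 0.2139, 0.1848, 0.1374]

π = [0.3454, 0.1186, 0.2139, 0.1848, 0.1374]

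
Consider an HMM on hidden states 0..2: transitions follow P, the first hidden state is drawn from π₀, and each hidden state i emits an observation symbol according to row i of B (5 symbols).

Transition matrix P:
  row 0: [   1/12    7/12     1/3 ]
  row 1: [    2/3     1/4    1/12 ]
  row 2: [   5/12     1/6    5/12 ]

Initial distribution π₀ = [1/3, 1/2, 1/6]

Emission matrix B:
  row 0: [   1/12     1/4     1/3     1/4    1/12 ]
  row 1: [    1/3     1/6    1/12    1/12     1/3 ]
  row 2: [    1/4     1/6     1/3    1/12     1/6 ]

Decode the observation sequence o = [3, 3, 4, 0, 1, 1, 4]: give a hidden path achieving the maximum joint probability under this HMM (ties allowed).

t=0: δ = [8.333e-02, 4.167e-02, 1.389e-02]  (obs o_0=3)
t=1: δ = [6.944e-03, 4.051e-03, 2.315e-03]  ψ = [1, 0, 0]  (obs o_1=3)
t=2: δ = [2.251e-04, 1.350e-03, 3.858e-04]  ψ = [1, 0, 0]  (obs o_2=4)
t=3: δ = [7.502e-05, 1.125e-04, 4.019e-05]  ψ = [1, 1, 2]  (obs o_3=0)
t=4: δ = [1.875e-05, 7.293e-06, 4.168e-06]  ψ = [1, 0, 0]  (obs o_4=1)
t=5: δ = [1.216e-06, 1.823e-06, 1.042e-06]  ψ = [1, 0, 0]  (obs o_5=1)
t=6: δ = [1.013e-07, 2.364e-07, 7.235e-08]  ψ = [1, 0, 2]  (obs o_6=4)
backtrack: best end state = 1; path = [1, 0, 1, 0, 1, 0, 1]

path = [1, 0, 1, 0, 1, 0, 1]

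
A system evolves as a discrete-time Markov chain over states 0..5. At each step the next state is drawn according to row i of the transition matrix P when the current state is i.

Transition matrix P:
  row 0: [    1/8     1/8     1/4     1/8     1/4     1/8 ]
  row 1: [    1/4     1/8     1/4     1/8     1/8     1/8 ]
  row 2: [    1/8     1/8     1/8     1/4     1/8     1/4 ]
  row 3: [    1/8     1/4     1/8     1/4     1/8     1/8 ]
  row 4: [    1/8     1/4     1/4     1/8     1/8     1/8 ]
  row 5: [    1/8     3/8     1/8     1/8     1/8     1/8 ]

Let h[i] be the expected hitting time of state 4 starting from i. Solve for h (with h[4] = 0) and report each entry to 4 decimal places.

h = [6.0980, 6.8603, 6.9646, 6.9543, 0.0000, 6.9425]

First-step conditioning: h[4] = 0; for i ≠ 4, h[i] = 1 + Σ_k P[i][k]·h[k].
  h[0] = 1 + 1/8·h[0] + 1/8·h[1] + 1/4·h[2] + 1/8·h[3] + 1/8·h[5]
  h[1] = 1 + 1/4·h[0] + 1/8·h[1] + 1/4·h[2] + 1/8·h[3] + 1/8·h[5]
  h[2] = 1 + 1/8·h[0] + 1/8·h[1] + 1/8·h[2] + 1/4·h[3] + 1/4·h[5]
  h[3] = 1 + 1/8·h[0] + 1/4·h[1] + 1/8·h[2] + 1/4·h[3] + 1/8·h[5]
  h[5] = 1 + 1/8·h[0] + 3/8·h[1] + 1/8·h[2] + 1/8·h[3] + 1/8·h[5]
Solving the 5×5 linear system over states ≠ 4 gives exactly h = [33216/5447, 37368/5447, 37936/5447, 37880/5447, 0, 37816/5447] (h[4] = 0 is the target).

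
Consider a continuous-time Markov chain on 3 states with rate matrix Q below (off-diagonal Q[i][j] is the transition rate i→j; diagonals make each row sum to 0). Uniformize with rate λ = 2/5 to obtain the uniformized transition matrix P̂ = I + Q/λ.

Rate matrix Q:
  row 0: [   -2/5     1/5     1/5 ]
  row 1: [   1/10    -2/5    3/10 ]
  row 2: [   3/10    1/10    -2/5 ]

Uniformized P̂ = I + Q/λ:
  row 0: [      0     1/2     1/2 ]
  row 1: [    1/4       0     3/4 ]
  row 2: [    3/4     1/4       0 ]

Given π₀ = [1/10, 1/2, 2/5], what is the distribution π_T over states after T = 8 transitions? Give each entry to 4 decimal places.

π = [0.3523, 0.2683, 0.3794]

t=0: π = [0.1000, 0.5000, 0.4000]
t=1: π = [0.4250, 0.1500, 0.4250]
t=2: π = [0.3563, 0.3188, 0.3250]
t=3: π = [0.3234, 0.2594, 0.4172]
t=4: π = [0.3777, 0.2660, 0.3563]
t=5: π = [0.3337, 0.2779, 0.3884]
t=6: π = [0.3608, 0.2639, 0.3753]
t=7: π = [0.3475, 0.2742, 0.3783]
t=8: π = [0.3523, 0.2683, 0.3794]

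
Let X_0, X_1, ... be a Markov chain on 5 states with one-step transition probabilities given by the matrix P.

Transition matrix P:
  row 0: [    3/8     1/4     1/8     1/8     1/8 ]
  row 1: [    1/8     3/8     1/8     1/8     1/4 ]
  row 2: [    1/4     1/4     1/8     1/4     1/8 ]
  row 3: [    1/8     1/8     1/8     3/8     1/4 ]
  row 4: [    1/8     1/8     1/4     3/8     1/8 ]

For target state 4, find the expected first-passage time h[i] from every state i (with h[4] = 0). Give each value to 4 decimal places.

h = [5.5309, 4.7407, 5.4321, 4.7407, 0.0000]

First-step conditioning: h[4] = 0; for i ≠ 4, h[i] = 1 + Σ_k P[i][k]·h[k].
  h[0] = 1 + 3/8·h[0] + 1/4·h[1] + 1/8·h[2] + 1/8·h[3]
  h[1] = 1 + 1/8·h[0] + 3/8·h[1] + 1/8·h[2] + 1/8·h[3]
  h[2] = 1 + 1/4·h[0] + 1/4·h[1] + 1/8·h[2] + 1/4·h[3]
  h[3] = 1 + 1/8·h[0] + 1/8·h[1] + 1/8·h[2] + 3/8·h[3]
Solving the 4×4 linear system over states ≠ 4 gives exactly h = [448/81, 128/27, 440/81, 128/27, 0] (h[4] = 0 is the target).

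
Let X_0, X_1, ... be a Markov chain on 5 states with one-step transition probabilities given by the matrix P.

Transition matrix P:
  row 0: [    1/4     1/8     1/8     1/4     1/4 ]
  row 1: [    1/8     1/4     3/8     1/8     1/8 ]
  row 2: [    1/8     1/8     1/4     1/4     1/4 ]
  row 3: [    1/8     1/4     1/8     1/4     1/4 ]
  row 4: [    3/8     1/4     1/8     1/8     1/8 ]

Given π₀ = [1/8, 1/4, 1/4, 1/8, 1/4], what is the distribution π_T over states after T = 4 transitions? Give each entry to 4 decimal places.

t=0: π = [0.1250, 0.2500, 0.2500, 0.1250, 0.2500]
t=1: π = [0.2031, 0.2031, 0.2188, 0.1875, 0.1875]
t=2: π = [0.1973, 0.1973, 0.2031, 0.2012, 0.2012]
t=3: π = [0.2000, 0.2000, 0.1997, 0.2002, 0.2002]
t=4: π = [0.2000, 0.2000, 0.2000, 0.2000, 0.2000]

π = [0.2000, 0.2000, 0.2000, 0.2000, 0.2000]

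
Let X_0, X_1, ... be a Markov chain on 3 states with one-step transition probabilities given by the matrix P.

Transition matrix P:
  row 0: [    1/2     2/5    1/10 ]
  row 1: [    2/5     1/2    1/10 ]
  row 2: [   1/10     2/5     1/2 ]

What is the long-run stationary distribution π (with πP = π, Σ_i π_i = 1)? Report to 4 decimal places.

Balance equations π_j = Σ_i π_i·P[i][j]:
  π_0 = 1/2·π_0 + 2/5·π_1 + 1/10·π_2
  π_1 = 2/5·π_0 + 1/2·π_1 + 2/5·π_2
  normalize: π_0 + π_1 + π_2 = 1
Solving the linear system gives exactly π = [7/18, 4/9, 1/6].

π = [0.3889, 0.4444, 0.1667]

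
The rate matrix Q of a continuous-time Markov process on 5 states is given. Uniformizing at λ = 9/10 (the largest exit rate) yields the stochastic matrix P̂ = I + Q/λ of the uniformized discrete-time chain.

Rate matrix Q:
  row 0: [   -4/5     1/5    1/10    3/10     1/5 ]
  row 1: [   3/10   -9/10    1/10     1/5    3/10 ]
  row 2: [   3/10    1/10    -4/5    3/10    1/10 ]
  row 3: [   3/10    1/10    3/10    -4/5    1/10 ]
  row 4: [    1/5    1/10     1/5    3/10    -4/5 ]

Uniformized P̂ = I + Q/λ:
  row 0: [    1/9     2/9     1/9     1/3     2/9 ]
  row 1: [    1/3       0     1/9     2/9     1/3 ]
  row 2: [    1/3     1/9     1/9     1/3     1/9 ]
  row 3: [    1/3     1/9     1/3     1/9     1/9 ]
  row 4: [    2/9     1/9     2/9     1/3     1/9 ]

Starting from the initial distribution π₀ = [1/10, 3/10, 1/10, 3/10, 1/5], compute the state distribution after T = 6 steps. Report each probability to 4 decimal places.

t=0: π = [0.1000, 0.3000, 0.1000, 0.3000, 0.2000]
t=1: π = [0.2889, 0.0889, 0.2000, 0.2333, 0.1889]
t=2: π = [0.2481, 0.1333, 0.1840, 0.2716, 0.1630]
t=3: π = [0.2601, 0.1239, 0.1896, 0.2582, 0.1683]
t=4: π = [0.2568, 0.1262, 0.1872, 0.2622, 0.1675]
t=5: π = [0.2576, 0.1256, 0.1880, 0.2610, 0.1677]
t=6: π = [0.2574, 0.1258, 0.1878, 0.2614, 0.1677]

π = [0.2574, 0.1258, 0.1878, 0.2614, 0.1677]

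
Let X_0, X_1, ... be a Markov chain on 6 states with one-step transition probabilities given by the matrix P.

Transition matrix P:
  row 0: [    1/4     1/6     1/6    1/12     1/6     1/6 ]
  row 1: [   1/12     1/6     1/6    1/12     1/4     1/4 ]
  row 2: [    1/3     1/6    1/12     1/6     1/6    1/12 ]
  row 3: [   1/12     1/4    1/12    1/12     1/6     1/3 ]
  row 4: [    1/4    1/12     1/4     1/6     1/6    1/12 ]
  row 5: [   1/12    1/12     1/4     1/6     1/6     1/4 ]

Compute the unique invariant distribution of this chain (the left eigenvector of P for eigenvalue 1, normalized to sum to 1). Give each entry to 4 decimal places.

Balance equations π_j = Σ_i π_i·P[i][j]:
  π_0 = 1/4·π_0 + 1/12·π_1 + 1/3·π_2 + 1/12·π_3 + 1/4·π_4 + 1/12·π_5
  π_1 = 1/6·π_0 + 1/6·π_1 + 1/6·π_2 + 1/4·π_3 + 1/12·π_4 + 1/12·π_5
  π_2 = 1/6·π_0 + 1/6·π_1 + 1/12·π_2 + 1/12·π_3 + 1/4·π_4 + 1/4·π_5
  π_3 = 1/12·π_0 + 1/12·π_1 + 1/6·π_2 + 1/12·π_3 + 1/6·π_4 + 1/6·π_5
  π_4 = 1/6·π_0 + 1/4·π_1 + 1/6·π_2 + 1/6·π_3 + 1/6·π_4 + 1/6·π_5
  normalize: π_0 + π_1 + π_2 + π_3 + π_4 + π_5 = 1
Solving the linear system gives exactly π = [23369/124693, 18316/124693, 21460/124693, 15977/124693, 44617/249386, 46525/249386].

π = [0.1874, 0.1469, 0.1721, 0.1281, 0.1789, 0.1866]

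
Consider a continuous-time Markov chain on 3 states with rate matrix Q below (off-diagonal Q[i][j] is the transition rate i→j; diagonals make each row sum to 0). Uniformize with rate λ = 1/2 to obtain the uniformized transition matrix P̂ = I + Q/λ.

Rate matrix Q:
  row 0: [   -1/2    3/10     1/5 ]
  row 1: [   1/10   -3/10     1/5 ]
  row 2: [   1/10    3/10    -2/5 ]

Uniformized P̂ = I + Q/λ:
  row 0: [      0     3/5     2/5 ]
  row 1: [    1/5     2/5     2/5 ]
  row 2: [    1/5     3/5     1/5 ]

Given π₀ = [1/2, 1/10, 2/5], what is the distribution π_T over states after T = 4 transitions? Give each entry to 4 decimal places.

π = [0.1672, 0.4994, 0.3334]

t=0: π = [0.5000, 0.1000, 0.4000]
t=1: π = [0.1000, 0.5800, 0.3200]
t=2: π = [0.1800, 0.4840, 0.3360]
t=3: π = [0.1640, 0.5032, 0.3328]
t=4: π = [0.1672, 0.4994, 0.3334]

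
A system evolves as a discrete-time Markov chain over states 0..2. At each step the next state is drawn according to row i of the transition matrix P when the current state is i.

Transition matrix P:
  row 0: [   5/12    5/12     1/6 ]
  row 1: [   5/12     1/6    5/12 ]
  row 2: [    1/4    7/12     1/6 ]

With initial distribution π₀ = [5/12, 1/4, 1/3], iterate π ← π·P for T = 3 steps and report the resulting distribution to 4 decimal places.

t=0: π = [0.4167, 0.2500, 0.3333]
t=1: π = [0.3611, 0.4097, 0.2292]
t=2: π = [0.3785, 0.3524, 0.2691]
t=3: π = [0.3718, 0.3734, 0.2548]

π = [0.3718, 0.3734, 0.2548]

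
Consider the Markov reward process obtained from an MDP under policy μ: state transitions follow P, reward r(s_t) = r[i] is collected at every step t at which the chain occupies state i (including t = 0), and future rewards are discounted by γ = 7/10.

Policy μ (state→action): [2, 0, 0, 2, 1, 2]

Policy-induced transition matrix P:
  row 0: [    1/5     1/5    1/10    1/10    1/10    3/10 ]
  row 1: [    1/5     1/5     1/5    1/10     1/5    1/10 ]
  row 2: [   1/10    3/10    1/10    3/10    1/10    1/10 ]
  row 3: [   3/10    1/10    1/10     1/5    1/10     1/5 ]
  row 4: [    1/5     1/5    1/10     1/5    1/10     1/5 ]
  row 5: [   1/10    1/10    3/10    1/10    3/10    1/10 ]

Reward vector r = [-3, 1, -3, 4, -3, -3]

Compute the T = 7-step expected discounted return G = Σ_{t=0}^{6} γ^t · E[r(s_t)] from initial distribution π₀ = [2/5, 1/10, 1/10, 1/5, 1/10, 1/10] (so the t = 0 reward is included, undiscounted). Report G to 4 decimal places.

G = -3.6395

t=0: π = [0.4000, 0.1000, 0.1000, 0.2000, 0.1000, 0.1000], E[r] = -1.2000, γ^t·E[r] = -1.200000, running G = -1.200000
t=1: π = [0.2000, 0.1800, 0.1300, 0.1500, 0.1300, 0.2100], E[r] = -1.2300, γ^t·E[r] = -0.861000, running G = -2.061000
t=2: π = [0.1810, 0.1770, 0.1600, 0.1540, 0.1600, 0.1680], E[r] = -1.2140, γ^t·E[r] = -0.594860, running G = -2.655860
t=3: π = [0.1826, 0.1838, 0.1513, 0.1634, 0.1513, 0.1676], E[r] = -1.1210, γ^t·E[r] = -0.384503, running G = -3.040363
t=4: π = [0.1845, 0.1820, 0.1519, 0.1617, 0.1519, 0.1680], E[r] = -1.1398, γ^t·E[r] = -0.273659, running G = -3.314022
t=5: π = [0.1842, 0.1822, 0.1518, 0.1617, 0.1518, 0.1683], E[r] = -1.1389, γ^t·E[r] = -0.191419, running G = -3.505441
t=6: π = [0.1842, 0.1822, 0.1519, 0.1617, 0.1519, 0.1682], E[r] = -1.1393, γ^t·E[r] = -0.134035, running G = -3.639476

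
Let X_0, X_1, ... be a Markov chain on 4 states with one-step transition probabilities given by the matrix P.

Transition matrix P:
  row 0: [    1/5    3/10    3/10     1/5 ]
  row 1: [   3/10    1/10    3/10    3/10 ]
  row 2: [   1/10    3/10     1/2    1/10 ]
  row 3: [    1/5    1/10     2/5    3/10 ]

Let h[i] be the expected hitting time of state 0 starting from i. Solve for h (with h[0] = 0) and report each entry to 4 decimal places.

First-step conditioning: h[0] = 0; for i ≠ 0, h[i] = 1 + Σ_k P[i][k]·h[k].
  h[1] = 1 + 1/10·h[1] + 3/10·h[2] + 3/10·h[3]
  h[2] = 1 + 3/10·h[1] + 1/2·h[2] + 1/10·h[3]
  h[3] = 1 + 1/10·h[1] + 2/5·h[2] + 3/10·h[3]
Solving the 3×3 linear system over states ≠ 0 gives exactly h = [0, 410/81, 500/81, 460/81] (h[0] = 0 is the target).

h = [0.0000, 5.0617, 6.1728, 5.6790]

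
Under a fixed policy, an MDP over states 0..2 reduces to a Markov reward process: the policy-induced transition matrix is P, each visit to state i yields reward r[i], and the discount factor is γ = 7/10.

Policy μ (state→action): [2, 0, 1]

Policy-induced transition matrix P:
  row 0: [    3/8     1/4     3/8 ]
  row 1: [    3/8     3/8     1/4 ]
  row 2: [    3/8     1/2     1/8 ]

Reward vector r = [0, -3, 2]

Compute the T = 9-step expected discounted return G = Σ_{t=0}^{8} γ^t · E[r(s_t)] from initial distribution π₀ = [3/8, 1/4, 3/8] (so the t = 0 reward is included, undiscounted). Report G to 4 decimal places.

G = -1.2663

t=0: π = [0.3750, 0.2500, 0.3750], E[r] = 0.0000, γ^t·E[r] = 0.000000, running G = 0.000000
t=1: π = [0.3750, 0.3750, 0.2500], E[r] = -0.6250, γ^t·E[r] = -0.437500, running G = -0.437500
t=2: π = [0.3750, 0.3594, 0.2656], E[r] = -0.5469, γ^t·E[r] = -0.267969, running G = -0.705469
t=3: π = [0.3750, 0.3613, 0.2637], E[r] = -0.5566, γ^t·E[r] = -0.190928, running G = -0.896396
t=4: π = [0.3750, 0.3611, 0.2639], E[r] = -0.5554, γ^t·E[r] = -0.133356, running G = -1.029753
t=5: π = [0.3750, 0.3611, 0.2639], E[r] = -0.5556, γ^t·E[r] = -0.093375, running G = -1.123128
t=6: π = [0.3750, 0.3611, 0.2639], E[r] = -0.5556, γ^t·E[r] = -0.065360, running G = -1.188488
t=7: π = [0.3750, 0.3611, 0.2639], E[r] = -0.5556, γ^t·E[r] = -0.045752, running G = -1.234241
t=8: π = [0.3750, 0.3611, 0.2639], E[r] = -0.5556, γ^t·E[r] = -0.032027, running G = -1.266267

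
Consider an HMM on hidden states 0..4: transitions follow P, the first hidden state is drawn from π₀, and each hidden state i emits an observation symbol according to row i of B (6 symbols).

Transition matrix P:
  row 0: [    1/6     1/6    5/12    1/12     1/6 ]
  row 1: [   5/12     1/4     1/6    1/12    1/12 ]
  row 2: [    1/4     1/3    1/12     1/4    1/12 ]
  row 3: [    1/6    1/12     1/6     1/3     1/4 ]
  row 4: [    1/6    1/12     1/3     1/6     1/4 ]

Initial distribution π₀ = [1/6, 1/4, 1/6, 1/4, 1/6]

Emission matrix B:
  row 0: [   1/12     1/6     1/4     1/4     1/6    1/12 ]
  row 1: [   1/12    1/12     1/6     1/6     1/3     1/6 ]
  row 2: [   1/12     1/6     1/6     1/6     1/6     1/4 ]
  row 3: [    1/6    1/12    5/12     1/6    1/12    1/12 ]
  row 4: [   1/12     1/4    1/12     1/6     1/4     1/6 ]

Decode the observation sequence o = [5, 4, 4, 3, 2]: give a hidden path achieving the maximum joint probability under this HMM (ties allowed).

t=0: δ = [1.389e-02, 4.167e-02, 4.167e-02, 2.083e-02, 2.778e-02]  (obs o_0=5)
t=1: δ = [2.894e-03, 4.630e-03, 1.543e-03, 8.681e-04, 1.736e-03]  ψ = [1, 2, 4, 2, 4]  (obs o_1=4)
t=2: δ = [3.215e-04, 3.858e-04, 2.009e-04, 3.215e-05, 1.206e-04]  ψ = [1, 1, 0, 1, 0]  (obs o_2=4)
t=3: δ = [4.019e-05, 1.608e-05, 2.233e-05, 8.372e-06, 8.931e-06]  ψ = [1, 1, 0, 2, 0]  (obs o_3=3)
t=4: δ = [1.674e-06, 1.240e-06, 2.791e-06, 2.326e-06, 5.582e-07]  ψ = [0, 2, 0, 2, 0]  (obs o_4=2)
backtrack: best end state = 2; path = [2, 1, 1, 0, 2]

path = [2, 1, 1, 0, 2]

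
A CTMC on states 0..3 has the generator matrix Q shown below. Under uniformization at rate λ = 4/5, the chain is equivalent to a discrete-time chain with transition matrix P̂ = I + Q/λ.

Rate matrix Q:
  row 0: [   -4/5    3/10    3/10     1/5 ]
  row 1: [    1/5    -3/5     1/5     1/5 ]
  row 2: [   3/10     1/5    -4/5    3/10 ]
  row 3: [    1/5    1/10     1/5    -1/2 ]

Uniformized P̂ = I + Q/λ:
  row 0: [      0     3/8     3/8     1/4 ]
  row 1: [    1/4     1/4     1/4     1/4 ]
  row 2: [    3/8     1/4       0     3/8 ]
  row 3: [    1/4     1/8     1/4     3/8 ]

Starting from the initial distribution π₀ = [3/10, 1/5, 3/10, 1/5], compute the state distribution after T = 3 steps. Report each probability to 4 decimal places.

π = [0.2221, 0.2385, 0.2221, 0.3174]

t=0: π = [0.3000, 0.2000, 0.3000, 0.2000]
t=1: π = [0.2125, 0.2625, 0.2125, 0.3125]
t=2: π = [0.2234, 0.2375, 0.2234, 0.3156]
t=3: π = [0.2221, 0.2385, 0.2221, 0.3174]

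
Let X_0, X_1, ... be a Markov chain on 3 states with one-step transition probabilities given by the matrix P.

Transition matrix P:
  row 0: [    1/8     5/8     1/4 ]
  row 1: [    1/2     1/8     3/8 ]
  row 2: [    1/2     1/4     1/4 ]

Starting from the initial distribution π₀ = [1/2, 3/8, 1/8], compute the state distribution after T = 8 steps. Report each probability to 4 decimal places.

t=0: π = [0.5000, 0.3750, 0.1250]
t=1: π = [0.3125, 0.3906, 0.2969]
t=2: π = [0.3828, 0.3184, 0.2988]
t=3: π = [0.3564, 0.3538, 0.2898]
t=4: π = [0.3663, 0.3394, 0.2942]
t=5: π = [0.3626, 0.3449, 0.2924]
t=6: π = [0.3640, 0.3429, 0.2931]
t=7: π = [0.3635, 0.3436, 0.2929]
t=8: π = [0.3637, 0.3434, 0.2930]

π = [0.3637, 0.3434, 0.2930]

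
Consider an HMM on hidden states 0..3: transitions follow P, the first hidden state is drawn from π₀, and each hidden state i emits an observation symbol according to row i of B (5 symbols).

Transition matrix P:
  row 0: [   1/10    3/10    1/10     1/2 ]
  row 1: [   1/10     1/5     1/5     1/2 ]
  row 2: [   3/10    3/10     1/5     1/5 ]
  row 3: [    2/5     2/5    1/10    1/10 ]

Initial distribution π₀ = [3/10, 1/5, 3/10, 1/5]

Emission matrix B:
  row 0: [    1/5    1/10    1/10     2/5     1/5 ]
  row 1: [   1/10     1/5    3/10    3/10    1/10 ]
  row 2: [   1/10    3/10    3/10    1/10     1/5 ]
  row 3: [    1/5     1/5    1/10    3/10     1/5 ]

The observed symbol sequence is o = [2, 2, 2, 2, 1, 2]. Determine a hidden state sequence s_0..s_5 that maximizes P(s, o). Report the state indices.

t=0: δ = [3.000e-02, 6.000e-02, 9.000e-02, 2.000e-02]  (obs o_0=2)
t=1: δ = [2.700e-03, 8.100e-03, 5.400e-03, 3.000e-03]  ψ = [2, 2, 2, 1]  (obs o_1=2)
t=2: δ = [1.620e-04, 4.860e-04, 4.860e-04, 4.050e-04]  ψ = [2, 1, 1, 1]  (obs o_2=2)
t=3: δ = [1.620e-05, 4.860e-05, 2.916e-05, 2.430e-05]  ψ = [3, 3, 1, 1]  (obs o_3=2)
t=4: δ = [9.720e-07, 1.944e-06, 2.916e-06, 4.860e-06]  ψ = [3, 1, 1, 1]  (obs o_4=1)
t=5: δ = [1.944e-07, 5.832e-07, 1.750e-07, 9.720e-08]  ψ = [3, 3, 2, 1]  (obs o_5=2)
backtrack: best end state = 1; path = [2, 1, 3, 1, 3, 1]

path = [2, 1, 3, 1, 3, 1]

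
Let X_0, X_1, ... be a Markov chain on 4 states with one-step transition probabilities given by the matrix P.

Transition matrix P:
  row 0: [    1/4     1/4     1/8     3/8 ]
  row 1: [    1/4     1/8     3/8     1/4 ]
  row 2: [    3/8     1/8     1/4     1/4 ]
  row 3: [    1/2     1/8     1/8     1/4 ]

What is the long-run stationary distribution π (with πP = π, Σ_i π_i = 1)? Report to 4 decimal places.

Balance equations π_j = Σ_i π_i·P[i][j]:
  π_0 = 1/4·π_0 + 1/4·π_1 + 3/8·π_2 + 1/2·π_3
  π_1 = 1/4·π_0 + 1/8·π_1 + 1/8·π_2 + 1/8·π_3
  π_2 = 1/8·π_0 + 3/8·π_1 + 1/4·π_2 + 1/8·π_3
  normalize: π_0 + π_1 + π_2 + π_3 = 1
Solving the linear system gives exactly π = [25/72, 97/576, 55/288, 169/576].

π = [0.3472, 0.1684, 0.1910, 0.2934]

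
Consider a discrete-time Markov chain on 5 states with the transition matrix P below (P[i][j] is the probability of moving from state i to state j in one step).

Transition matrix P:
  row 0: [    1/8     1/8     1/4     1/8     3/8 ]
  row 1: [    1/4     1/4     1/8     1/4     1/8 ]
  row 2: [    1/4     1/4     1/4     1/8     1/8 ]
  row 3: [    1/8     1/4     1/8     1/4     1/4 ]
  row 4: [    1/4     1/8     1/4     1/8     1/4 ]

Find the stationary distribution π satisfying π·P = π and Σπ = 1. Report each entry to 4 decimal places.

Balance equations π_j = Σ_i π_i·P[i][j]:
  π_0 = 1/8·π_0 + 1/4·π_1 + 1/4·π_2 + 1/8·π_3 + 1/4·π_4
  π_1 = 1/8·π_0 + 1/4·π_1 + 1/4·π_2 + 1/4·π_3 + 1/8·π_4
  π_2 = 1/4·π_0 + 1/8·π_1 + 1/4·π_2 + 1/8·π_3 + 1/4·π_4
  π_3 = 1/8·π_0 + 1/4·π_1 + 1/8·π_2 + 1/4·π_3 + 1/8·π_4
  normalize: π_0 + π_1 + π_2 + π_3 + π_4 = 1
Solving the linear system gives exactly π = [239/1176, 11/56, 10/49, 67/392, 265/1176].

π = [0.2032, 0.1964, 0.2041, 0.1709, 0.2253]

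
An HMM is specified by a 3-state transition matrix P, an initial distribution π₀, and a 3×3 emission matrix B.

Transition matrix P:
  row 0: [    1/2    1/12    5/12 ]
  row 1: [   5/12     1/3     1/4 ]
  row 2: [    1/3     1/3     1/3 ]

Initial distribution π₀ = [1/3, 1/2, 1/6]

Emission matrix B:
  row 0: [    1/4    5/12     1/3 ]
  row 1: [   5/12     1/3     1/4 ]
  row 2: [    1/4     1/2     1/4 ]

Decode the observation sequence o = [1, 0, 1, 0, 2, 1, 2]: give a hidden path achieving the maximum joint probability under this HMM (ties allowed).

path = [1, 1, 0, 0, 0, 0, 0]

t=0: δ = [1.389e-01, 1.667e-01, 8.333e-02]  (obs o_0=1)
t=1: δ = [1.736e-02, 2.315e-02, 1.447e-02]  ψ = [0, 1, 0]  (obs o_1=0)
t=2: δ = [4.019e-03, 2.572e-03, 3.617e-03]  ψ = [1, 1, 0]  (obs o_2=1)
t=3: δ = [5.023e-04, 5.023e-04, 4.186e-04]  ψ = [0, 2, 0]  (obs o_3=0)
t=4: δ = [8.372e-05, 4.186e-05, 5.233e-05]  ψ = [0, 1, 0]  (obs o_4=2)
t=5: δ = [1.744e-05, 5.814e-06, 1.744e-05]  ψ = [0, 2, 0]  (obs o_5=1)
t=6: δ = [2.907e-06, 1.454e-06, 1.817e-06]  ψ = [0, 2, 0]  (obs o_6=2)
backtrack: best end state = 0; path = [1, 1, 0, 0, 0, 0, 0]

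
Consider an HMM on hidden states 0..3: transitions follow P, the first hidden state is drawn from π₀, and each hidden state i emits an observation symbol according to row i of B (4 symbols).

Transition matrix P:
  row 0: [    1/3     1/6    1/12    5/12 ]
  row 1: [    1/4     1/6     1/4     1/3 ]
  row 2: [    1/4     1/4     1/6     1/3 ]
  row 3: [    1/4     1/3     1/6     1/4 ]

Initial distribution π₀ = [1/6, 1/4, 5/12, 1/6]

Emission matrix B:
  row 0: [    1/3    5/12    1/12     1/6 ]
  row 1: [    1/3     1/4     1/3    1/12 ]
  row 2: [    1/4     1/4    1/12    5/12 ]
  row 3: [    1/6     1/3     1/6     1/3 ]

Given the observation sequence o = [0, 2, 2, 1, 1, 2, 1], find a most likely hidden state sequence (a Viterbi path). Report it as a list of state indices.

t=0: δ = [5.556e-02, 8.333e-02, 1.042e-01, 2.778e-02]  (obs o_0=0)
t=1: δ = [2.170e-03, 8.681e-03, 1.736e-03, 5.787e-03]  ψ = [2, 2, 1, 2]  (obs o_1=2)
t=2: δ = [1.808e-04, 6.430e-04, 1.808e-04, 4.823e-04]  ψ = [1, 3, 1, 1]  (obs o_2=2)
t=3: δ = [6.698e-05, 4.019e-05, 4.019e-05, 7.144e-05]  ψ = [1, 3, 1, 1]  (obs o_3=1)
t=4: δ = [9.303e-06, 5.954e-06, 2.977e-06, 9.303e-06]  ψ = [0, 3, 3, 0]  (obs o_4=1)
t=5: δ = [2.584e-07, 1.034e-06, 1.292e-07, 6.460e-07]  ψ = [0, 3, 3, 0]  (obs o_5=2)
t=6: δ = [1.077e-07, 5.384e-08, 6.460e-08, 1.148e-07]  ψ = [1, 3, 1, 1]  (obs o_6=1)
backtrack: best end state = 3; path = [2, 3, 1, 0, 3, 1, 3]

path = [2, 3, 1, 0, 3, 1, 3]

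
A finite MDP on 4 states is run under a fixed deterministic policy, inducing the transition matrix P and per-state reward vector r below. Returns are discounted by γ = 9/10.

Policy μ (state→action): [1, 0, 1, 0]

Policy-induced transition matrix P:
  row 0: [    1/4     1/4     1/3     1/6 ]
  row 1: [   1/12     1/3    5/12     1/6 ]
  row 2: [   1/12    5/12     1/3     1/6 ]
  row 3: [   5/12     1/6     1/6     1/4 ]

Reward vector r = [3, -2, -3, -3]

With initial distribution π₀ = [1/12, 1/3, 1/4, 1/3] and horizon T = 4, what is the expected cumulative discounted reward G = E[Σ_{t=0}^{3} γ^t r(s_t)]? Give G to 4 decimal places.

t=0: π = [0.0833, 0.3333, 0.2500, 0.3333], E[r] = -2.1667, γ^t·E[r] = -2.166667, running G = -2.166667
t=1: π = [0.2083, 0.2917, 0.3056, 0.1944], E[r] = -1.4583, γ^t·E[r] = -1.312500, running G = -3.479167
t=2: π = [0.1829, 0.3090, 0.3252, 0.1829], E[r] = -1.5938, γ^t·E[r] = -1.290938, running G = -4.770104
t=3: π = [0.1748, 0.3147, 0.3286, 0.1819], E[r] = -1.6367, γ^t·E[r] = -1.193133, running G = -5.963237

G = -5.9632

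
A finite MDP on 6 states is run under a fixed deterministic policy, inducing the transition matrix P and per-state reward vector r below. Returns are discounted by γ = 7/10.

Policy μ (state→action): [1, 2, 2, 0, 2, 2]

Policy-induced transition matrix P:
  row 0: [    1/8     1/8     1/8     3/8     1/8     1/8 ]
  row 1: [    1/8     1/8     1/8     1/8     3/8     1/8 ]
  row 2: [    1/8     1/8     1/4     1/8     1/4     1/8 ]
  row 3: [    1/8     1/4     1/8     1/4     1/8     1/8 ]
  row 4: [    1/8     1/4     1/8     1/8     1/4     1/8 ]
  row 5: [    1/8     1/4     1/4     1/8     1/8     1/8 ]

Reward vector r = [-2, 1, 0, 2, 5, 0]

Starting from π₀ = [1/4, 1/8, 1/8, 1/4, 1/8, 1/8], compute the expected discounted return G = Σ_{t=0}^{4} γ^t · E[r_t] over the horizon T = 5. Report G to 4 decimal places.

t=0: π = [0.2500, 0.1250, 0.1250, 0.2500, 0.1250, 0.1250], E[r] = 0.7500, γ^t·E[r] = 0.750000, running G = 0.750000
t=1: π = [0.1250, 0.1875, 0.1563, 0.2188, 0.1875, 0.1250], E[r] = 1.3125, γ^t·E[r] = 0.918750, running G = 1.668750
t=2: π = [0.1250, 0.1914, 0.1602, 0.1836, 0.2148, 0.1250], E[r] = 1.3828, γ^t·E[r] = 0.677578, running G = 2.346328
t=3: π = [0.1250, 0.1904, 0.1606, 0.1792, 0.2197, 0.1250], E[r] = 1.3975, γ^t·E[r] = 0.479329, running G = 2.825657
t=4: π = [0.1250, 0.1905, 0.1607, 0.1786, 0.2202, 0.1250], E[r] = 1.3986, γ^t·E[r] = 0.335794, running G = 3.161451

G = 3.1615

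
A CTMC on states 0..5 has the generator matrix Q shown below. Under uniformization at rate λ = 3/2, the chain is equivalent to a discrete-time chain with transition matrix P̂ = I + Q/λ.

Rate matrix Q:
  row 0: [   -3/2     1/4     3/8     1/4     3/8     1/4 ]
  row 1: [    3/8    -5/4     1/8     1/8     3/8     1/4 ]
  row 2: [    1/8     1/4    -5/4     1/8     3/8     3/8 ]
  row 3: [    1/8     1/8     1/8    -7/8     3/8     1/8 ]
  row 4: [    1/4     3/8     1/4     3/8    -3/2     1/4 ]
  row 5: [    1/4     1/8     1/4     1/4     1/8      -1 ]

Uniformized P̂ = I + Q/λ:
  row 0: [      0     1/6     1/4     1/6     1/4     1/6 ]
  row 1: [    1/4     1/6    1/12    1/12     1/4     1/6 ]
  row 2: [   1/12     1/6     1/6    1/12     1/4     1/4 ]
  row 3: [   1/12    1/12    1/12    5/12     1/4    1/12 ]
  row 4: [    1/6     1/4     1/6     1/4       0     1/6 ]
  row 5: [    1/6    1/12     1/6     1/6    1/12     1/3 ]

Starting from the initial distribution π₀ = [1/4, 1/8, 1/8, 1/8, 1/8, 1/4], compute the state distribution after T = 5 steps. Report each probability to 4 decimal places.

t=0: π = [0.2500, 0.1250, 0.1250, 0.1250, 0.1250, 0.2500]
t=1: π = [0.1146, 0.1458, 0.1667, 0.1875, 0.1771, 0.2083]
t=2: π = [0.1302, 0.1484, 0.1484, 0.2023, 0.1710, 0.1997]
t=3: π = [0.1281, 0.1474, 0.1483, 0.2067, 0.1740, 0.1955]
t=4: π = [0.1280, 0.1476, 0.1478, 0.2082, 0.1739, 0.1944]
t=5: π = [0.1280, 0.1476, 0.1477, 0.2086, 0.1741, 0.1940]

π = [0.1280, 0.1476, 0.1477, 0.2086, 0.1741, 0.1940]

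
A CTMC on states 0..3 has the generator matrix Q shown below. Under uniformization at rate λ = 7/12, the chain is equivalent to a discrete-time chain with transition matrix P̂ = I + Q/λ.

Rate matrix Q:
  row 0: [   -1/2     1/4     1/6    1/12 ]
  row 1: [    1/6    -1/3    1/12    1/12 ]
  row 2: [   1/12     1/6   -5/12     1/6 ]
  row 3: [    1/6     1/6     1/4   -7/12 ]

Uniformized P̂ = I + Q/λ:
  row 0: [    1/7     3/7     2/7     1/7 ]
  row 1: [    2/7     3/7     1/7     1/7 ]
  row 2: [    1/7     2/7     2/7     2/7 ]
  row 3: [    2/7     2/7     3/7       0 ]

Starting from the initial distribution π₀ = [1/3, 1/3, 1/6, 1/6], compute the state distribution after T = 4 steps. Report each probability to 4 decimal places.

π = [0.2180, 0.3698, 0.2552, 0.1571]

t=0: π = [0.3333, 0.3333, 0.1667, 0.1667]
t=1: π = [0.2143, 0.3810, 0.2619, 0.1429]
t=2: π = [0.2177, 0.3707, 0.2517, 0.1599]
t=3: π = [0.2187, 0.3698, 0.2556, 0.1560]
t=4: π = [0.2180, 0.3698, 0.2552, 0.1571]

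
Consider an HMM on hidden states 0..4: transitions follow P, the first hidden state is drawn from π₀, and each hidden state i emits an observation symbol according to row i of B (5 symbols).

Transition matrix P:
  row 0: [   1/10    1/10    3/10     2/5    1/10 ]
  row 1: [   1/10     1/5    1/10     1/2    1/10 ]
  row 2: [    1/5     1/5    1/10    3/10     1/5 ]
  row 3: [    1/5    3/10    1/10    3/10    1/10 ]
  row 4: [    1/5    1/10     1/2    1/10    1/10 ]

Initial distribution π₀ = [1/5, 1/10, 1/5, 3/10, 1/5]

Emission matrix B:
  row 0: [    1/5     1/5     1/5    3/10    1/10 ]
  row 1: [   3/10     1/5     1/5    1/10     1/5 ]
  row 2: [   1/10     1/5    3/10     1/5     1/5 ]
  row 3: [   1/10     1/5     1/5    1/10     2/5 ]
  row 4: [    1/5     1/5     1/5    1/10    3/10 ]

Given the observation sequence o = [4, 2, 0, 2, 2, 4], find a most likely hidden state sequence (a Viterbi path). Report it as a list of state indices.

path = [3, 3, 1, 3, 1, 3]

t=0: δ = [2.000e-02, 2.000e-02, 4.000e-02, 1.200e-01, 6.000e-02]  (obs o_0=4)
t=1: δ = [4.800e-03, 7.200e-03, 9.000e-03, 7.200e-03, 2.400e-03]  ψ = [3, 3, 4, 3, 3]  (obs o_1=2)
t=2: δ = [3.600e-04, 6.480e-04, 1.440e-04, 3.600e-04, 3.600e-04]  ψ = [2, 3, 0, 1, 2]  (obs o_2=0)
t=3: δ = [1.440e-05, 2.592e-05, 5.400e-05, 6.480e-05, 1.296e-05]  ψ = [3, 1, 4, 1, 1]  (obs o_3=2)
t=4: δ = [2.592e-06, 3.888e-06, 1.944e-06, 3.888e-06, 2.160e-06]  ψ = [3, 3, 3, 3, 2]  (obs o_4=2)
t=5: δ = [7.776e-08, 2.333e-07, 2.160e-07, 7.776e-07, 1.166e-07]  ψ = [3, 3, 4, 1, 1]  (obs o_5=4)
backtrack: best end state = 3; path = [3, 3, 1, 3, 1, 3]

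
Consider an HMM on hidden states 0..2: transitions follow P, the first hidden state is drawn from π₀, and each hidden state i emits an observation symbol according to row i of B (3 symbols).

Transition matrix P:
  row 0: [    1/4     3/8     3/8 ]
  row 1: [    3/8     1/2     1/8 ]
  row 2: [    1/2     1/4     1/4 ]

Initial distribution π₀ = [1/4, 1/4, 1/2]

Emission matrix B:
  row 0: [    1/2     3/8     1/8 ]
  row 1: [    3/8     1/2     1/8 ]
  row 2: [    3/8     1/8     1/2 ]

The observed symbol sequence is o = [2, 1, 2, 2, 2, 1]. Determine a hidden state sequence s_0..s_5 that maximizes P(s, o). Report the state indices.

t=0: δ = [3.125e-02, 3.125e-02, 2.500e-01]  (obs o_0=2)
t=1: δ = [4.688e-02, 3.125e-02, 7.812e-03]  ψ = [2, 2, 2]  (obs o_1=1)
t=2: δ = [1.465e-03, 2.197e-03, 8.789e-03]  ψ = [0, 0, 0]  (obs o_2=2)
t=3: δ = [5.493e-04, 2.747e-04, 1.099e-03]  ψ = [2, 2, 2]  (obs o_3=2)
t=4: δ = [6.866e-05, 3.433e-05, 1.373e-04]  ψ = [2, 2, 2]  (obs o_4=2)
t=5: δ = [2.575e-05, 1.717e-05, 4.292e-06]  ψ = [2, 2, 2]  (obs o_5=1)
backtrack: best end state = 0; path = [2, 0, 2, 2, 2, 0]

path = [2, 0, 2, 2, 2, 0]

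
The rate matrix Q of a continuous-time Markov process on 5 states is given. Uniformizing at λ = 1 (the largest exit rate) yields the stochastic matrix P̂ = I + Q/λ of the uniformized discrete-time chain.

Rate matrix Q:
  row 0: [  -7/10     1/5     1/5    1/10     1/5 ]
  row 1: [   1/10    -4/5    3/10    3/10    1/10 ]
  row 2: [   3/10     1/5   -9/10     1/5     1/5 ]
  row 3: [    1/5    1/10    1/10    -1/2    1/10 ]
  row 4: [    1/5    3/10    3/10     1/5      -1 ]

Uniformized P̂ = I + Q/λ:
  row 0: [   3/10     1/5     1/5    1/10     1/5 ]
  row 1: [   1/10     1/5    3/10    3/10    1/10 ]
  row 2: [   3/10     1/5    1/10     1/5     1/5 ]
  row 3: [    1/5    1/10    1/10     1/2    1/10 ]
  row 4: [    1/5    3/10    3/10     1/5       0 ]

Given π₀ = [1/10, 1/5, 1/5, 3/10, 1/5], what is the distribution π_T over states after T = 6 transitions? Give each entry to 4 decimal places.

π = [0.2222, 0.1847, 0.1847, 0.2804, 0.1279]

t=0: π = [0.1000, 0.2000, 0.2000, 0.3000, 0.2000]
t=1: π = [0.2100, 0.1900, 0.1900, 0.3000, 0.1100]
t=2: π = [0.2210, 0.1810, 0.1810, 0.2880, 0.1290]
t=3: π = [0.2221, 0.1841, 0.1841, 0.2824, 0.1273]
t=4: π = [0.2222, 0.1845, 0.1845, 0.2809, 0.1279]
t=5: π = [0.2222, 0.1847, 0.1847, 0.2805, 0.1279]
t=6: π = [0.2222, 0.1847, 0.1847, 0.2804, 0.1279]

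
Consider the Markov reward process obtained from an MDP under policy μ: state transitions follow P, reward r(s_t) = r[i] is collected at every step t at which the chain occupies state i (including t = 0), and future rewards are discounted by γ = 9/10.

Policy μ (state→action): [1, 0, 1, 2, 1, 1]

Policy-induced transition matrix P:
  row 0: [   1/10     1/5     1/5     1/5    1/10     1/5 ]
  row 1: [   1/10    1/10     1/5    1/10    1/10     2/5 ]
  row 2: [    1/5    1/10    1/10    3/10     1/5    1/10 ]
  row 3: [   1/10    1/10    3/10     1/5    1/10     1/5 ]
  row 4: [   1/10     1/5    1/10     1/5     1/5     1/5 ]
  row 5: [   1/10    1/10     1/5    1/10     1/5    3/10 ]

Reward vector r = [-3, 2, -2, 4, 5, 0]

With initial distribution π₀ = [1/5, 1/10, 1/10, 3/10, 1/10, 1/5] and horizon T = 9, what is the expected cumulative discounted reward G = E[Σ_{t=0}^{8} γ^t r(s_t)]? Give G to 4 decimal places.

G = 6.3680

t=0: π = [0.2000, 0.1000, 0.1000, 0.3000, 0.1000, 0.2000], E[r] = 1.1000, γ^t·E[r] = 1.100000, running G = 1.100000
t=1: π = [0.1100, 0.1300, 0.2100, 0.1800, 0.1400, 0.2300], E[r] = 0.9300, γ^t·E[r] = 0.837000, running G = 1.937000
t=2: π = [0.1210, 0.1250, 0.1830, 0.1850, 0.1580, 0.2280], E[r] = 1.0510, γ^t·E[r] = 0.851310, running G = 2.788310
t=3: π = [0.1183, 0.1279, 0.1844, 0.1830, 0.1569, 0.2295], E[r] = 1.0486, γ^t·E[r] = 0.764429, running G = 3.552739
t=4: π = [0.1184, 0.1275, 0.1842, 0.1827, 0.1571, 0.2301], E[r] = 1.0476, γ^t·E[r] = 0.687317, running G = 4.240057
t=5: π = [0.1184, 0.1276, 0.1841, 0.1827, 0.1571, 0.2301], E[r] = 1.0479, γ^t·E[r] = 0.618749, running G = 4.858806
t=6: π = [0.1184, 0.1276, 0.1841, 0.1826, 0.1571, 0.2301], E[r] = 1.0479, γ^t·E[r] = 0.556885, running G = 5.415691
t=7: π = [0.1184, 0.1276, 0.1841, 0.1826, 0.1571, 0.2301], E[r] = 1.0479, γ^t·E[r] = 0.501196, running G = 5.916886
t=8: π = [0.1184, 0.1276, 0.1841, 0.1826, 0.1571, 0.2301], E[r] = 1.0479, γ^t·E[r] = 0.451076, running G = 6.367963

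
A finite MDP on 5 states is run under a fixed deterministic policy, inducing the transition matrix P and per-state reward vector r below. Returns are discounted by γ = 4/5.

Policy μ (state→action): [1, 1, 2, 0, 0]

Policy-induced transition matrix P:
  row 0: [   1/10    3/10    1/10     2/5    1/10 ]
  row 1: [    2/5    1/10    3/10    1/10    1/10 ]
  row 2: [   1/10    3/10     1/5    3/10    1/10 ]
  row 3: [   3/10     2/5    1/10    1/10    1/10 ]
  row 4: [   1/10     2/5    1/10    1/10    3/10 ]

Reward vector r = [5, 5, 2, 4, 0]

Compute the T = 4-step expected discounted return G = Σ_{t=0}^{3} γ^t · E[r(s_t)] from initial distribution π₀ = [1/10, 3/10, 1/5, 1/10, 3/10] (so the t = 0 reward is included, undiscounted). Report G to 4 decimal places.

t=0: π = [0.1000, 0.3000, 0.2000, 0.1000, 0.3000], E[r] = 2.8000, γ^t·E[r] = 2.800000, running G = 2.800000
t=1: π = [0.2100, 0.2800, 0.1800, 0.1700, 0.1600], E[r] = 3.4900, γ^t·E[r] = 2.792000, running G = 5.592000
t=2: π = [0.2180, 0.2770, 0.1740, 0.1990, 0.1320], E[r] = 3.6190, γ^t·E[r] = 2.316160, running G = 7.908160
t=3: π = [0.2229, 0.2777, 0.1728, 0.2002, 0.1264], E[r] = 3.6494, γ^t·E[r] = 1.868493, running G = 9.776653

G = 9.7767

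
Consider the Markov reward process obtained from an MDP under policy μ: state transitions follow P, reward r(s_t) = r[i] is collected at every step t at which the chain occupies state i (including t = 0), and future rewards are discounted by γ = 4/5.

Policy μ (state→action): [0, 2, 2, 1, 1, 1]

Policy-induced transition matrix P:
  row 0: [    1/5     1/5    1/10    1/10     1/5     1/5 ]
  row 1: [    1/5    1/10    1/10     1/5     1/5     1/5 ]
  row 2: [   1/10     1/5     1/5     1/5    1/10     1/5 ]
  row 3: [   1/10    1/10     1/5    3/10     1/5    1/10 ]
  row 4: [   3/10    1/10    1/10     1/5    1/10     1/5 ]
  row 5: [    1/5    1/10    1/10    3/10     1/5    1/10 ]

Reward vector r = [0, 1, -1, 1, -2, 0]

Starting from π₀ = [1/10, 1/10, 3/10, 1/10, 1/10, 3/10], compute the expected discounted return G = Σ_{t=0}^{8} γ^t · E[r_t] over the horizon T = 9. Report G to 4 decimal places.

G = -0.6832

t=0: π = [0.1000, 0.1000, 0.3000, 0.1000, 0.1000, 0.3000], E[r] = -0.3000, γ^t·E[r] = -0.300000, running G = -0.300000
t=1: π = [0.1700, 0.1400, 0.1400, 0.2300, 0.1600, 0.1600], E[r] = -0.0900, γ^t·E[r] = -0.072000, running G = -0.372000
t=2: π = [0.1790, 0.1310, 0.1370, 0.2220, 0.1700, 0.1610], E[r] = -0.1240, γ^t·E[r] = -0.079360, running G = -0.451360
t=3: π = [0.1811, 0.1316, 0.1359, 0.2204, 0.1693, 0.1617], E[r] = -0.1225, γ^t·E[r] = -0.062720, running G = -0.514080
t=4: π = [0.1813, 0.1317, 0.1356, 0.2201, 0.1695, 0.1618], E[r] = -0.1228, γ^t·E[r] = -0.050295, running G = -0.564375
t=5: π = [0.1814, 0.1317, 0.1356, 0.2201, 0.1695, 0.1618], E[r] = -0.1228, γ^t·E[r] = -0.040239, running G = -0.604614
t=6: π = [0.1814, 0.1317, 0.1356, 0.2200, 0.1695, 0.1618], E[r] = -0.1228, γ^t·E[r] = -0.032193, running G = -0.636807
t=7: π = [0.1814, 0.1317, 0.1356, 0.2200, 0.1695, 0.1618], E[r] = -0.1228, γ^t·E[r] = -0.025755, running G = -0.662561
t=8: π = [0.1814, 0.1317, 0.1356, 0.2200, 0.1695, 0.1618], E[r] = -0.1228, γ^t·E[r] = -0.020604, running G = -0.683165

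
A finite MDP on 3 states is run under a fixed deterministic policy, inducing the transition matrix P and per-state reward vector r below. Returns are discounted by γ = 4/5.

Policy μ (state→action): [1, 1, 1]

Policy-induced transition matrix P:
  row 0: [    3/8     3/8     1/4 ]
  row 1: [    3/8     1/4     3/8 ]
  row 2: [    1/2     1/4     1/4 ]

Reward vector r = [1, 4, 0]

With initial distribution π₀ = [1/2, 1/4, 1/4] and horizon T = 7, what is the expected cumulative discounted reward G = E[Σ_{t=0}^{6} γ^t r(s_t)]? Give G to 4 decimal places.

G = 6.3005

t=0: π = [0.5000, 0.2500, 0.2500], E[r] = 1.5000, γ^t·E[r] = 1.500000, running G = 1.500000
t=1: π = [0.4063, 0.3125, 0.2813], E[r] = 1.6563, γ^t·E[r] = 1.325000, running G = 2.825000
t=2: π = [0.4102, 0.3008, 0.2891], E[r] = 1.6133, γ^t·E[r] = 1.032500, running G = 3.857500
t=3: π = [0.4111, 0.3013, 0.2876], E[r] = 1.6162, γ^t·E[r] = 0.827500, running G = 4.685000
t=4: π = [0.4109, 0.3014, 0.2877], E[r] = 1.6165, γ^t·E[r] = 0.662125, running G = 5.347125
t=5: π = [0.4110, 0.3014, 0.2877], E[r] = 1.6164, γ^t·E[r] = 0.529673, running G = 5.876798
t=6: π = [0.4110, 0.3014, 0.2877], E[r] = 1.6164, γ^t·E[r] = 0.423740, running G = 6.300537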